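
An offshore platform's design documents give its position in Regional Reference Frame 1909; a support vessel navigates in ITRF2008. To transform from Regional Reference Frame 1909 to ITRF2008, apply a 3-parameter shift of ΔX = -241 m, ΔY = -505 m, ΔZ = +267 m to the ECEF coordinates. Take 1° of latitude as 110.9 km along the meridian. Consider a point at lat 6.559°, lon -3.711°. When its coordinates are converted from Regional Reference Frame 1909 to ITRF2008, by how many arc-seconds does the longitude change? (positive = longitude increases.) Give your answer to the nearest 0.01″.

Δλ = -16.98″

sin φ = 0.114226, cos φ = 0.993455, sin λ = -0.064724, cos λ = 0.997903.
East component: ΔE = −sin λ·ΔX + cos λ·ΔY = −(-0.064724)(-241) + (0.997903)(-505) = -519.54 m.
1° of latitude spans 110900 m; at latitude φ, 1° of longitude spans that × cos φ = 110174.1 m, so Δλ = -519.54 / 110174.1 × 3600 = -16.976″.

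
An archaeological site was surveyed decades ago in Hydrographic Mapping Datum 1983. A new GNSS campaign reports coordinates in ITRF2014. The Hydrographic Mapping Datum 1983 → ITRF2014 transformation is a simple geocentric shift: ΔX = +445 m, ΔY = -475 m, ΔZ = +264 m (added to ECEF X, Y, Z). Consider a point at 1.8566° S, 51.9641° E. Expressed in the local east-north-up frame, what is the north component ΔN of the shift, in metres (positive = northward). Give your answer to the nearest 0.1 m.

ΔN = 260.6 m

At φ = -1.8566°, λ = 51.9641°: sin φ = -0.032398, cos φ = 0.999475, sin λ = 0.787625, cos λ = 0.616155.
ΔN = −sin φ cos λ·ΔX − sin φ sin λ·ΔY + cos φ·ΔZ = −(-0.032398)(0.616155)(445) − (-0.032398)(0.787625)(-475) + (0.999475)(264) = 260.62 m.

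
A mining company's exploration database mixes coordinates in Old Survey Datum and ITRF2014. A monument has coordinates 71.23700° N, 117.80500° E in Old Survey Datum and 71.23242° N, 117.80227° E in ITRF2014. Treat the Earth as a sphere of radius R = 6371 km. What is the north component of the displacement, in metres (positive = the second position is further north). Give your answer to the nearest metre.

ΔN = -509 m

Δφ = 71.23242° − 71.23700° = -0.00458°; Δλ = 117.80227° − 117.80500° = -0.00273°.
1° along a meridian = πR/180 = 111195 m.
ΔN = Δφ × 111195 = -509.3 m; ΔE = Δλ × 111195 × cos(71.23700°) = -0.00273 × 111195 × 0.321654 = -97.6 m.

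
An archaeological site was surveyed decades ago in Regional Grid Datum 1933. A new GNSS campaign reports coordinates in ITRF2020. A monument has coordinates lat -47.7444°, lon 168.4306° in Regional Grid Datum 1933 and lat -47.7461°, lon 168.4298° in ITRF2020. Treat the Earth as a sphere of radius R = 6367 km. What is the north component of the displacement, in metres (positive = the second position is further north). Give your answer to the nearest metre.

Δφ = -47.7461° − -47.7444° = -0.0017°; Δλ = 168.4298° − 168.4306° = -0.0008°.
1° along a meridian = πR/180 = 111125 m.
ΔN = Δφ × 111125 = -188.9 m; ΔE = Δλ × 111125 × cos(-47.7444°) = -0.0008 × 111125 × 0.672439 = -59.8 m.

ΔN = -189 m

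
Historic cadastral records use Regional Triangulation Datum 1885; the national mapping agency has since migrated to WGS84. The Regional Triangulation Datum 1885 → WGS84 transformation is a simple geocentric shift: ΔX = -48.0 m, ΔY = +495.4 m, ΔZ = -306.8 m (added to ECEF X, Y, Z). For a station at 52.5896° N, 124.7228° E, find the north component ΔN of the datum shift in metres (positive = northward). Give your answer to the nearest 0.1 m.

ΔN = -531.5 m

At φ = 52.5896°, λ = 124.7228°: sin φ = 0.794304, cos φ = 0.607520, sin λ = 0.821917, cos λ = -0.569607.
ΔN = −sin φ cos λ·ΔX − sin φ sin λ·ΔY + cos φ·ΔZ = −(0.794304)(-0.569607)(-48.0) − (0.794304)(0.821917)(495.4) + (0.607520)(-306.8) = -531.53 m.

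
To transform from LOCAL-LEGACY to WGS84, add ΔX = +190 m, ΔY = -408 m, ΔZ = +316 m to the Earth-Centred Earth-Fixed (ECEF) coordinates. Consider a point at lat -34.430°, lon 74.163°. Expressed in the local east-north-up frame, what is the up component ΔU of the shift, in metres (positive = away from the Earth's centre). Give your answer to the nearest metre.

The local up (radial) axis is (cos φ cos λ, cos φ sin λ, sin φ), giving ΔU = 42.768 − 323.752 − 178.666 = -459.65 m.

ΔU = -460 m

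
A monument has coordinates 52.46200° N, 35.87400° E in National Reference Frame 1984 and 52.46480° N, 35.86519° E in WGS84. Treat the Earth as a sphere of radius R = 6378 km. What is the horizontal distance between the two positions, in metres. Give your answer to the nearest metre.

Δφ = 52.46480° − 52.46200° = +0.00280°; Δλ = 35.86519° − 35.87400° = -0.00881°.
1° along a meridian = πR/180 = 111317 m.
ΔN = Δφ × 111317 = 311.7 m; ΔE = Δλ × 111317 × cos(52.46200°) = -0.00881 × 111317 × 0.609287 = -597.5 m.
Distance = √(ΔE² + ΔN²) = √((-597.5)² + 311.7²) = 673.9 m.

674 m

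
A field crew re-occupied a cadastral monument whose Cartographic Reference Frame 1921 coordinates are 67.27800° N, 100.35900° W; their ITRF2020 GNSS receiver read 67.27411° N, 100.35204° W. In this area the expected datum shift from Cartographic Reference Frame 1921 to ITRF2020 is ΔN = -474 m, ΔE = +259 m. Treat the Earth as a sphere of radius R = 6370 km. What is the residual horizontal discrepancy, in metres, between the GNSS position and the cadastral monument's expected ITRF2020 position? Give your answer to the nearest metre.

Observed coordinate differences: Δφ = -0.00389°, Δλ = +0.00696°.
Converting to metres (1° lat = 111177 m, cos φ = 0.386260): observed ΔN = -432.5 m, observed ΔE = 298.9 m.
Subtracting the expected shift leaves a residual of -432.5 − (-474) = 41.5 m north and 298.9 − (259) = 39.9 m east.
Residual distance = √(41.5² + 39.9²) = 57.6 m.

58 m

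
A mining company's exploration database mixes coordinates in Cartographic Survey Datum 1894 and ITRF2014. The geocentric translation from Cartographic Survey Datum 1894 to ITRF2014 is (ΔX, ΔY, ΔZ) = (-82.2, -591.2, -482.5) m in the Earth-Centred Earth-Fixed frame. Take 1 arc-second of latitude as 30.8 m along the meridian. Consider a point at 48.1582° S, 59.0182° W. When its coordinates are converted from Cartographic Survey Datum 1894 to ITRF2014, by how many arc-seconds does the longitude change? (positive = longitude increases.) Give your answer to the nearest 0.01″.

sin φ = -0.744990, cos φ = 0.667076, sin λ = -0.857331, cos λ = 0.514766.
East component: ΔE = −sin λ·ΔX + cos λ·ΔY = −(-0.857331)(-82.2) + (0.514766)(-591.2) = -374.80 m.
1° of latitude spans 3600 × 30.80 = 110880 m; at latitude φ, 1° of longitude spans that × cos φ = 73965.4 m, so Δλ = -374.80 / 73965.4 × 3600 = -18.242″.

Δλ = -18.24″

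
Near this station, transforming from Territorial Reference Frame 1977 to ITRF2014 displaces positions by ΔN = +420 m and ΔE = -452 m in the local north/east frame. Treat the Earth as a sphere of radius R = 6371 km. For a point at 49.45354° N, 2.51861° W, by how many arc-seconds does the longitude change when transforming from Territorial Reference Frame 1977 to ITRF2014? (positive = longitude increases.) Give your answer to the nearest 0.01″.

At latitude 49.45354°, cos φ = 0.650064.
One radian of longitude at latitude φ spans R cos φ, so Δλ = ΔE / (R cos φ) = -452.0 / (6371000 × 0.650064) = -1.0914e-04 rad = -22.511″.

Δλ = -22.51″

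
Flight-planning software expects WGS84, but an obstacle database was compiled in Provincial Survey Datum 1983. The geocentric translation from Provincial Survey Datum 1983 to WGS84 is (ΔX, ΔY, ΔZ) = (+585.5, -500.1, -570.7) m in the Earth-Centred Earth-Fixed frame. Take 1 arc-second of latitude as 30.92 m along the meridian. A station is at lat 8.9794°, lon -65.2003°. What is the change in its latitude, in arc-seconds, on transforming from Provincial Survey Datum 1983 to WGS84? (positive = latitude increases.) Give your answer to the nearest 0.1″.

sin φ = 0.156079, cos φ = 0.987745, sin λ = -0.907780, cos λ = 0.419447.
North component: ΔN = −sin φ cos λ·ΔX − sin φ sin λ·ΔY + cos φ·ΔZ = −(0.156079)(0.419447)(585.5) − (0.156079)(-0.907780)(-500.1) + (0.987745)(-570.7) = -672.89 m.
1° of latitude spans 3600 × 30.92 = 111312 m, so Δφ = -672.89 / 111312 × 3600 = -21.762″.

Δφ = -21.8″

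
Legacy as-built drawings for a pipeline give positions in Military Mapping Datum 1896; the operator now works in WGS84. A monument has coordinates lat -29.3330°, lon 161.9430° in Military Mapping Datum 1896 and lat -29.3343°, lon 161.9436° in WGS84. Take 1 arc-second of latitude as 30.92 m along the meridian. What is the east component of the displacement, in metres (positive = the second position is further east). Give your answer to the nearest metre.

Δφ = -29.3343° − -29.3330° = -0.0013°; Δλ = 161.9436° − 161.9430° = +0.0006°.
1° of latitude = 3600 × 30.92 = 111312 m.
ΔN = Δφ × 111312 = -144.7 m; ΔE = Δλ × 111312 × cos(-29.3330°) = +0.0006 × 111312 × 0.871787 = 58.2 m.

ΔE = 58 m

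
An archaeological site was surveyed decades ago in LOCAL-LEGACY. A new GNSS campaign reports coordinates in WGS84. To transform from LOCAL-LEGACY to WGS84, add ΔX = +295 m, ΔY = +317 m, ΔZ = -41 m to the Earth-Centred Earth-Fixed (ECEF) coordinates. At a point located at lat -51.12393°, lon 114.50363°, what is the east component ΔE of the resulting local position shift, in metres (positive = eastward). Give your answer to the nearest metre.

ΔE = -400 m

At φ = -51.12393°, λ = 114.50363°: sin φ = -0.778505, cos φ = 0.627638, sin λ = 0.909935, cos λ = -0.414751.
ΔE = −sin λ·ΔX + cos λ·ΔY = −(0.909935)·(295) + (-0.414751)·(317) = -399.91 m.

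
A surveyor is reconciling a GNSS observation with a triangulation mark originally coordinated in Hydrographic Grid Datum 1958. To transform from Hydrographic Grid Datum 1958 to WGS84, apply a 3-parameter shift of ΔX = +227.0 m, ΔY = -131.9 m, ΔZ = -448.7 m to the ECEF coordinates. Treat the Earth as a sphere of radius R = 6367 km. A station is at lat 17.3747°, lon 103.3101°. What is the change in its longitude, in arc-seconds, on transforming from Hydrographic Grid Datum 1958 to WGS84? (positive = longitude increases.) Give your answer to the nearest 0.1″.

Δλ = -6.5″

sin φ = 0.298619, cos φ = 0.954372, sin λ = 0.973138, cos λ = -0.230221.
East component: ΔE = −sin λ·ΔX + cos λ·ΔY = −(0.973138)(227.0) + (-0.230221)(-131.9) = -190.54 m.
1° of latitude spans πR/180 = 111125 m; at latitude φ, 1° of longitude spans that × cos φ = 106054.7 m, so Δλ = -190.54 / 106054.7 × 3600 = -6.468″.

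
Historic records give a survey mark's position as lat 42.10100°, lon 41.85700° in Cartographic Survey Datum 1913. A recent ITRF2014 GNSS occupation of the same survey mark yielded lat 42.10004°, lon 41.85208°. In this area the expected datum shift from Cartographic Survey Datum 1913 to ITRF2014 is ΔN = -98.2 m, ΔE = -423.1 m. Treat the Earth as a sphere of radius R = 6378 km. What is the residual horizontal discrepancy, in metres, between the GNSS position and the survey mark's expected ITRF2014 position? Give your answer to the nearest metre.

19 m

Observed coordinate differences: Δφ = -0.00096°, Δλ = -0.00492°.
Converting to metres (1° lat = 111317 m, cos φ = 0.741964): observed ΔN = -106.9 m, observed ΔE = -406.4 m.
Subtracting the expected shift leaves a residual of -106.9 − (-98.2) = -8.7 m north and -406.4 − (-423.1) = 16.7 m east.
Residual distance = √((-8.7)² + 16.7²) = 18.9 m.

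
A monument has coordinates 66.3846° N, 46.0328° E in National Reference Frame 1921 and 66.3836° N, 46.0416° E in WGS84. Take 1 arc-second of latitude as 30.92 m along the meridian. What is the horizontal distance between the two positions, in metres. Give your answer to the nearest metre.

Δφ = 66.3836° − 66.3846° = -0.0010°; Δλ = 46.0416° − 46.0328° = +0.0088°.
1° of latitude = 3600 × 30.92 = 111312 m.
ΔN = Δφ × 111312 = -111.3 m; ΔE = Δλ × 111312 × cos(66.3846°) = +0.0088 × 111312 × 0.400595 = 392.4 m.
Distance = √(ΔE² + ΔN²) = √(392.4² + (-111.3)²) = 407.9 m.

408 m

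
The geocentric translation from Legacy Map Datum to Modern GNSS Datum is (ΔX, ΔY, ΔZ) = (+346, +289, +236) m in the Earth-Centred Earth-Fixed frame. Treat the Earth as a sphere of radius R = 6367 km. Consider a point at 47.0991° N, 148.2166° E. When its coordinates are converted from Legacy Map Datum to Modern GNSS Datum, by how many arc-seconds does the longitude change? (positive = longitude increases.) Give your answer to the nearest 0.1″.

Δλ = -20.4″

sin φ = 0.732532, cos φ = 0.680732, sin λ = 0.526710, cos λ = -0.850045.
East component: ΔE = −sin λ·ΔX + cos λ·ΔY = −(0.526710)(346) + (-0.850045)(289) = -427.90 m.
1° of latitude spans πR/180 = 111125 m; at latitude φ, 1° of longitude spans that × cos φ = 75646.5 m, so Δλ = -427.90 / 75646.5 × 3600 = -20.364″.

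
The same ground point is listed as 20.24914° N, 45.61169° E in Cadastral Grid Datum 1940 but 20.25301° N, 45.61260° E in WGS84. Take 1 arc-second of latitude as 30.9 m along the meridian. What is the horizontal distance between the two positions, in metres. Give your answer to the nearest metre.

Δφ = 20.25301° − 20.24914° = +0.00387°; Δλ = 45.61260° − 45.61169° = +0.00091°.
1° of latitude = 3600 × 30.90 = 111240 m.
ΔN = Δφ × 111240 = 430.5 m; ΔE = Δλ × 111240 × cos(20.24914°) = +0.00091 × 111240 × 0.938197 = 95.0 m.
Distance = √(ΔE² + ΔN²) = √(95.0² + 430.5²) = 440.9 m.

441 m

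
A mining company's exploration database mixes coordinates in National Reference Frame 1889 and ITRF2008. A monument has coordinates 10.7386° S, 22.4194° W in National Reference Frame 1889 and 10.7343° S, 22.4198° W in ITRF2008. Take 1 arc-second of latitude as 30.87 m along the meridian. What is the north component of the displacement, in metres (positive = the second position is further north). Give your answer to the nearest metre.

ΔN = 478 m

Δφ = -10.7343° − -10.7386° = +0.0043°; Δλ = -22.4198° − -22.4194° = -0.0004°.
1° of latitude = 3600 × 30.87 = 111132 m.
ΔN = Δφ × 111132 = 477.9 m; ΔE = Δλ × 111132 × cos(-10.7386°) = -0.0004 × 111132 × 0.982487 = -43.7 m.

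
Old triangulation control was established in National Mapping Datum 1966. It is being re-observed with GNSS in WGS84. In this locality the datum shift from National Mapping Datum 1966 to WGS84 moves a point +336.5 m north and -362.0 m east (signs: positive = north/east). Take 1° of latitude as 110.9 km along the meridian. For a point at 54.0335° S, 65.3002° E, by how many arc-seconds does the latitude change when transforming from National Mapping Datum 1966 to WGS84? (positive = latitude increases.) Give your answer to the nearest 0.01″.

1° of latitude = 110.9 km, so Δφ = 336.5 / 110900 = 0.0030343° = 10.923″.

Δφ = 10.92″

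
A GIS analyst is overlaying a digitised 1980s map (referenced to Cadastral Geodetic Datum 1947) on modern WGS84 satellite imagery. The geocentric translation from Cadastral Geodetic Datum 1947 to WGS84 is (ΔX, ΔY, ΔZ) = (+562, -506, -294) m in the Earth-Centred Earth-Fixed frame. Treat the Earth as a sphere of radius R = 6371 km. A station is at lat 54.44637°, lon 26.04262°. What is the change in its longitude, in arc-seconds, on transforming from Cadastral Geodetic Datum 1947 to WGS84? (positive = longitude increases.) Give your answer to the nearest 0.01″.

Δλ = -39.05″

sin φ = 0.813572, cos φ = 0.581465, sin λ = 0.439040, cos λ = 0.898468.
East component: ΔE = −sin λ·ΔX + cos λ·ΔY = −(0.439040)(562) + (0.898468)(-506) = -701.36 m.
1° of latitude spans πR/180 = 111195 m; at latitude φ, 1° of longitude spans that × cos φ = 64655.9 m, so Δλ = -701.36 / 64655.9 × 3600 = -39.052″.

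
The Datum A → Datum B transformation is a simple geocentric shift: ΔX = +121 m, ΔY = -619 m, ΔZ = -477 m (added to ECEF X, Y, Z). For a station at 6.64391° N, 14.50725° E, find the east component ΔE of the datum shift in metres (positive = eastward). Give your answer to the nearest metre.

ΔE = -630 m

At φ = 6.64391°, λ = 14.50725°: sin φ = 0.115698, cos φ = 0.993284, sin λ = 0.250503, cos λ = 0.968116.
ΔE = −sin λ·ΔX + cos λ·ΔY = −(0.250503)·(121) + (0.968116)·(-619) = -629.57 m.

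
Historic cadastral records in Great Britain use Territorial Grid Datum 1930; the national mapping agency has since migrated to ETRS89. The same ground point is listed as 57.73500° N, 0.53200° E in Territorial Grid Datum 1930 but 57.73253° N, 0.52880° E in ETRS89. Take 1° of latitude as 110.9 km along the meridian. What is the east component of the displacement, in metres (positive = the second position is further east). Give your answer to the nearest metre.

ΔE = -189 m

Δφ = 57.73253° − 57.73500° = -0.00247°; Δλ = 0.52880° − 0.53200° = -0.00320°.
ΔN = Δφ × 110900 = -273.9 m; ΔE = Δλ × 110900 × cos(57.73500°) = -0.00320 × 110900 × 0.533836 = -189.4 m.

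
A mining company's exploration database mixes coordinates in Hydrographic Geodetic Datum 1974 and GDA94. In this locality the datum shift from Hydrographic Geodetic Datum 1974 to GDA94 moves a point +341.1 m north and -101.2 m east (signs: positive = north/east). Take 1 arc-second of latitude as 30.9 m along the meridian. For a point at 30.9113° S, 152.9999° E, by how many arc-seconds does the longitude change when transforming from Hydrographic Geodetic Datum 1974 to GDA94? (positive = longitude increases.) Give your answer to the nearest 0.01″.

At latitude -30.9113°, cos φ = 0.857964.
1″ of longitude at this latitude = 30.90 × cos φ = 26.5111 m, so Δλ = -101.2 / 26.5111 = -3.817″.

Δλ = -3.82″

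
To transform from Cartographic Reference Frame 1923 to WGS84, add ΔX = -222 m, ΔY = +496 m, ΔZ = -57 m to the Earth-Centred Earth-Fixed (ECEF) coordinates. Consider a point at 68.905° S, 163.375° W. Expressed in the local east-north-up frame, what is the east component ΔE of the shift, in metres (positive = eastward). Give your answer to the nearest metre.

ΔE = -539 m

At φ = -68.905°, λ = -163.375°: sin φ = -0.932985, cos φ = 0.359915, sin λ = -0.286106, cos λ = -0.958198.
ΔE = −sin λ·ΔX + cos λ·ΔY = −(-0.286106)·(-222) + (-0.958198)·(496) = -538.78 m.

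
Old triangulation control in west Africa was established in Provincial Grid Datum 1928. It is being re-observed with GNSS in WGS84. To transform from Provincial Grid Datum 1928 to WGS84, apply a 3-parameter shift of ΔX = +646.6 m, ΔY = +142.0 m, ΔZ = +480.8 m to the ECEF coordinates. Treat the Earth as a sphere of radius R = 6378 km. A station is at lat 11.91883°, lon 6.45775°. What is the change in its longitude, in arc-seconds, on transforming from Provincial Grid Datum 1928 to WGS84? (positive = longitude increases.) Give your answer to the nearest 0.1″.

Δλ = 2.3″

sin φ = 0.206526, cos φ = 0.978441, sin λ = 0.112471, cos λ = 0.993655.
East component: ΔE = −sin λ·ΔX + cos λ·ΔY = −(0.112471)(646.6) + (0.993655)(142.0) = 68.38 m.
1° of latitude spans πR/180 = 111317 m; at latitude φ, 1° of longitude spans that × cos φ = 108917.2 m, so Δλ = 68.38 / 108917.2 × 3600 = 2.260″.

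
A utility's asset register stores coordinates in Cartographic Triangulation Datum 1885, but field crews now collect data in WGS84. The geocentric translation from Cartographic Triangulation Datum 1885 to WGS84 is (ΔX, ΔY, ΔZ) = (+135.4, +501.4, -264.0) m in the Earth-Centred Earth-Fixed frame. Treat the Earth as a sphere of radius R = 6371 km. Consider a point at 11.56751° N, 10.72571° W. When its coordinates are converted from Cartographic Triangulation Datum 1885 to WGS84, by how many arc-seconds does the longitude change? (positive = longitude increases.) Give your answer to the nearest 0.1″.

Δλ = 17.1″

sin φ = 0.200522, cos φ = 0.979689, sin λ = -0.186108, cos λ = 0.982529.
East component: ΔE = −sin λ·ΔX + cos λ·ΔY = −(-0.186108)(135.4) + (0.982529)(501.4) = 517.84 m.
1° of latitude spans πR/180 = 111195 m; at latitude φ, 1° of longitude spans that × cos φ = 108936.5 m, so Δλ = 517.84 / 108936.5 × 3600 = 17.113″.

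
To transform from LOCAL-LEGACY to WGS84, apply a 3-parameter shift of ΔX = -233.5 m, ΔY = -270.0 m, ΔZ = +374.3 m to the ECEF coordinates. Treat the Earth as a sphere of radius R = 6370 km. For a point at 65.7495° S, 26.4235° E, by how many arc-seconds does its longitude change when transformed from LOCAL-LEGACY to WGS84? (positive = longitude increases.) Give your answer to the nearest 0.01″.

Δλ = -10.87″

sin φ = -0.911758, cos φ = 0.410727, sin λ = 0.445003, cos λ = 0.895529.
East component: ΔE = −sin λ·ΔX + cos λ·ΔY = −(0.445003)(-233.5) + (0.895529)(-270.0) = -137.88 m.
1° of latitude spans πR/180 = 111177 m; at latitude φ, 1° of longitude spans that × cos φ = 45663.6 m, so Δλ = -137.88 / 45663.6 × 3600 = -10.870″.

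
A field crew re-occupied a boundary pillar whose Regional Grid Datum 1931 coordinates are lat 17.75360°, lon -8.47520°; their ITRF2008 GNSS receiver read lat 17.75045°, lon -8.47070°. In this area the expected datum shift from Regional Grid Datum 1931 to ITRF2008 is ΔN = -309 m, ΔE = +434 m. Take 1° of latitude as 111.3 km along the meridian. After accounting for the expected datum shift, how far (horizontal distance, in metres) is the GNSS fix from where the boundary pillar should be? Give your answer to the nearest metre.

60 m

Observed coordinate differences: Δφ = -0.00315°, Δλ = +0.00450°.
Converting to metres (1° lat = 111300 m, cos φ = 0.952377): observed ΔN = -350.6 m, observed ΔE = 477.0 m.
Subtracting the expected shift leaves a residual of -350.6 − (-309) = -41.6 m north and 477.0 − (434) = 43.0 m east.
Residual distance = √((-41.6)² + 43.0²) = 59.8 m.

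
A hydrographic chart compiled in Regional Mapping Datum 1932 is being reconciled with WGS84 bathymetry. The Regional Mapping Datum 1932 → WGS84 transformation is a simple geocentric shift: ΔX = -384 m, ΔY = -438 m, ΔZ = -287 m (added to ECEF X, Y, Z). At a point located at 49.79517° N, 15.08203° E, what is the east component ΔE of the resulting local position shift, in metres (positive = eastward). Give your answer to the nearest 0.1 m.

At φ = 49.79517°, λ = 15.08203°: sin φ = 0.763742, cos φ = 0.645522, sin λ = 0.260202, cos λ = 0.965554.
ΔE = −sin λ·ΔX + cos λ·ΔY = −(0.260202)·(-384) + (0.965554)·(-438) = -323.00 m.

ΔE = -323.0 m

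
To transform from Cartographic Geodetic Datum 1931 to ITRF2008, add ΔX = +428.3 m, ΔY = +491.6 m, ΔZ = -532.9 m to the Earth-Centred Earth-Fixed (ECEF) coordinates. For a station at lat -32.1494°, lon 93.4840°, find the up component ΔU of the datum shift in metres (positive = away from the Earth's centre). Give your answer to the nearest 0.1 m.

ΔU = 677.0 m

At φ = -32.1494°, λ = 93.4840°: sin φ = -0.532129, cos φ = 0.846663, sin λ = 0.998152, cos λ = -0.060770.
ΔU = cos φ cos λ·ΔX + cos φ sin λ·ΔY + sin φ·ΔZ = (0.846663)(-0.060770)(428.3) + (0.846663)(0.998152)(491.6) + (-0.532129)(-532.9) = 676.99 m.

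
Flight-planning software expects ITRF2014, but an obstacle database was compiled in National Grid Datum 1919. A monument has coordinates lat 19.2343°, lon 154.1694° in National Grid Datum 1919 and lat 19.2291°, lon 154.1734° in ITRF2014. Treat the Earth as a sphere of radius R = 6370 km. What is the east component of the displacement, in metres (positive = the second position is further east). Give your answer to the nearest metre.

Δφ = 19.2291° − 19.2343° = -0.0052°; Δλ = 154.1734° − 154.1694° = +0.0040°.
1° along a meridian = πR/180 = 111177 m.
ΔN = Δφ × 111177 = -578.1 m; ΔE = Δλ × 111177 × cos(19.2343°) = +0.0040 × 111177 × 0.944179 = 419.9 m.

ΔE = 420 m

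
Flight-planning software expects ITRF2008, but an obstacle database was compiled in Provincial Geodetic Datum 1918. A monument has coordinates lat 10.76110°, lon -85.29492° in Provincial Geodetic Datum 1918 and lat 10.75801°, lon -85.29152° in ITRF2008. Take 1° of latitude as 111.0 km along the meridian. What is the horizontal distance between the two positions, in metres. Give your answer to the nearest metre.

505 m

Δφ = 10.75801° − 10.76110° = -0.00309°; Δλ = -85.29152° − -85.29492° = +0.00340°.
ΔN = Δφ × 111000 = -343.0 m; ΔE = Δλ × 111000 × cos(10.76110°) = +0.00340 × 111000 × 0.982414 = 370.8 m.
Distance = √(ΔE² + ΔN²) = √(370.8² + (-343.0)²) = 505.1 m.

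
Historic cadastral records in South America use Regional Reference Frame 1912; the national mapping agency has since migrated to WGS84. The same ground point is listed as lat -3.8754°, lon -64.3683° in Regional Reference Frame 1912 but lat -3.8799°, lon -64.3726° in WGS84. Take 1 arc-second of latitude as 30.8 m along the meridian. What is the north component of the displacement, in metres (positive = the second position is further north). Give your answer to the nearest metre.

Δφ = -3.8799° − -3.8754° = -0.0045°; Δλ = -64.3726° − -64.3683° = -0.0043°.
1° of latitude = 3600 × 30.80 = 110880 m.
ΔN = Δφ × 110880 = -499.0 m; ΔE = Δλ × 110880 × cos(-3.8754°) = -0.0043 × 110880 × 0.997713 = -475.7 m.

ΔN = -499 m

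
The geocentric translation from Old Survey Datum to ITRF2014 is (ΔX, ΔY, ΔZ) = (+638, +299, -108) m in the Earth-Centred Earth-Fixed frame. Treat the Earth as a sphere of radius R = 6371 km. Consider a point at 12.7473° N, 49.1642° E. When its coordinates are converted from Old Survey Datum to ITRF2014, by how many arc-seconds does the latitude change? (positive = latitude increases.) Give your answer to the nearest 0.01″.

sin φ = 0.220651, cos φ = 0.975353, sin λ = 0.756587, cos λ = 0.653893.
North component: ΔN = −sin φ cos λ·ΔX − sin φ sin λ·ΔY + cos φ·ΔZ = −(0.220651)(0.653893)(638) − (0.220651)(0.756587)(299) + (0.975353)(-108) = -247.31 m.
1° of latitude spans πR/180 = 111195 m, so Δφ = -247.31 / 111195 × 3600 = -8.007″.

Δφ = -8.01″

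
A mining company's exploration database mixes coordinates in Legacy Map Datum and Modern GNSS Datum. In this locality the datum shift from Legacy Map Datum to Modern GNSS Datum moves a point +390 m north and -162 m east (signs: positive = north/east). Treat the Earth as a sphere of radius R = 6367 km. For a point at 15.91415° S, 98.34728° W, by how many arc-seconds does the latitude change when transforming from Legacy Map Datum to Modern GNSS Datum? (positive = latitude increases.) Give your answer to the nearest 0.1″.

On a sphere of radius R, 1 rad of latitude = R, so Δφ = ΔN / R = 390.0 / 6367000 = 6.1253e-05 rad = 12.634″.

Δφ = 12.6″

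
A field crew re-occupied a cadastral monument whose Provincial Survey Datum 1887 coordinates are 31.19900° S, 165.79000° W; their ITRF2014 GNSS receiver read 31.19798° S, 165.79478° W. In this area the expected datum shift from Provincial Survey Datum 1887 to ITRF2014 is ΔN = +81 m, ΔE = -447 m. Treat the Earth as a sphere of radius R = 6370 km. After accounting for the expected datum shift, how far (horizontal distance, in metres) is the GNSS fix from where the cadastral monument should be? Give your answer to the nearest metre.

33 m

Observed coordinate differences: Δφ = +0.00102°, Δλ = -0.00478°.
Converting to metres (1° lat = 111177 m, cos φ = 0.855373): observed ΔN = 113.4 m, observed ΔE = -454.6 m.
Subtracting the expected shift leaves a residual of 113.4 − (81) = 32.4 m north and -454.6 − (-447) = -7.6 m east.
Residual distance = √(32.4² + (-7.6)²) = 33.3 m.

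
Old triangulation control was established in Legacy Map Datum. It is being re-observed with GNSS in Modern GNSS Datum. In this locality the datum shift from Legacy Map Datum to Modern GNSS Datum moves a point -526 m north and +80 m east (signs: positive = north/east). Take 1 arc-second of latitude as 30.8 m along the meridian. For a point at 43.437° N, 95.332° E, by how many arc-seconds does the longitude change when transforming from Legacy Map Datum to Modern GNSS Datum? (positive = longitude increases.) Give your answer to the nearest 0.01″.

Δλ = 3.58″

At latitude 43.437°, cos φ = 0.726131.
1″ of longitude at this latitude = 30.80 × cos φ = 22.3648 m, so Δλ = 80.0 / 22.3648 = 3.577″.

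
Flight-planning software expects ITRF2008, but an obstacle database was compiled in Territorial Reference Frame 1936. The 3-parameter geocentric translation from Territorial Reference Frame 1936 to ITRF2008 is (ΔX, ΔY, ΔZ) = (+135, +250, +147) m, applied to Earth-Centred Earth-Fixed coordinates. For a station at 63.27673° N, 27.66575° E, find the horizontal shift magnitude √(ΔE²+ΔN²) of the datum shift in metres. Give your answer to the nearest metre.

The local east axis at (φ, λ) is (−sin λ, cos λ, 0), so ΔE = −sin(27.66575°)·135 + cos(27.66575°)·250 = 158.74 m.
The local north axis is (−sin φ cos λ, −sin φ sin λ, cos φ), giving ΔN = -106.795 − 103.680 + 66.103 = -144.37 m.
Horizontal magnitude = √(ΔE² + ΔN²) = √(158.74² + (-144.37)²) = 214.57 m.

215 m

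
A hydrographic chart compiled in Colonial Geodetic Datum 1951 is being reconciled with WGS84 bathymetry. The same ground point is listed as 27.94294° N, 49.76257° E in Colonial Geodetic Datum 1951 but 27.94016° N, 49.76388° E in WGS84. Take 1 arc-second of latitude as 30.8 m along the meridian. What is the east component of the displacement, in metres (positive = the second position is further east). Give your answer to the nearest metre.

Δφ = 27.94016° − 27.94294° = -0.00278°; Δλ = 49.76388° − 49.76257° = +0.00131°.
1° of latitude = 3600 × 30.80 = 110880 m.
ΔN = Δφ × 110880 = -308.2 m; ΔE = Δλ × 110880 × cos(27.94294°) = +0.00131 × 110880 × 0.883415 = 128.3 m.

ΔE = 128 m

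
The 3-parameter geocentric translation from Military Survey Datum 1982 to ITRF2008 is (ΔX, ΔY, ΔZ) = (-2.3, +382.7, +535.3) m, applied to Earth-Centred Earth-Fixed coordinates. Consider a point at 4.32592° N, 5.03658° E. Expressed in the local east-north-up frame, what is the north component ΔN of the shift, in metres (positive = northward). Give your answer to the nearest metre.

At φ = 4.32592°, λ = 5.03658°: sin φ = 0.075430, cos φ = 0.997151, sin λ = 0.087792, cos λ = 0.996139.
ΔN = −sin φ cos λ·ΔX − sin φ sin λ·ΔY + cos φ·ΔZ = −(0.075430)(0.996139)(-2.3) − (0.075430)(0.087792)(382.7) + (0.997151)(535.3) = 531.41 m.

ΔN = 531 m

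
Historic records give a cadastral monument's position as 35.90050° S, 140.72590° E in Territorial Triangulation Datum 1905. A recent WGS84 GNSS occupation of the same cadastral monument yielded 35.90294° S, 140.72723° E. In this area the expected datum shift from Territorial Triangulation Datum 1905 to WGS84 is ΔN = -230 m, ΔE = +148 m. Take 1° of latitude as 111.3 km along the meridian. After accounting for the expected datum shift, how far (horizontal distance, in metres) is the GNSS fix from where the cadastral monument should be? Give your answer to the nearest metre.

50 m

Observed coordinate differences: Δφ = -0.00244°, Δλ = +0.00133°.
Converting to metres (1° lat = 111300 m, cos φ = 0.810037): observed ΔN = -271.6 m, observed ΔE = 119.9 m.
Subtracting the expected shift leaves a residual of -271.6 − (-230) = -41.6 m north and 119.9 − (148) = -28.1 m east.
Residual distance = √((-41.6)² + (-28.1)²) = 50.2 m.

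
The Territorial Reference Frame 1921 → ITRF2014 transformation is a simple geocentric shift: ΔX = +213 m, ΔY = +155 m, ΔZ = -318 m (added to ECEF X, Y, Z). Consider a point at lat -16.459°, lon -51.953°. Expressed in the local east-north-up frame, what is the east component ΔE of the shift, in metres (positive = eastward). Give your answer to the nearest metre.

At φ = -16.459°, λ = -51.953°: sin φ = -0.283329, cos φ = 0.959023, sin λ = -0.787505, cos λ = 0.616308.
ΔE = −sin λ·ΔX + cos λ·ΔY = −(-0.787505)·(213) + (0.616308)·(155) = 263.27 m.

ΔE = 263 m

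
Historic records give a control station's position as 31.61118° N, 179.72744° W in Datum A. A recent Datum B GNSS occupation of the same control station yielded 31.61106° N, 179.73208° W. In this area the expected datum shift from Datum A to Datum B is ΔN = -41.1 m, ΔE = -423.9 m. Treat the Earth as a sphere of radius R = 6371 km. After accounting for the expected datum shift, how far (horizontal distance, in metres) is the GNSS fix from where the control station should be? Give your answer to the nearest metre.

32 m

Observed coordinate differences: Δφ = -0.00012°, Δλ = -0.00464°.
Converting to metres (1° lat = 111195 m, cos φ = 0.851625): observed ΔN = -13.3 m, observed ΔE = -439.4 m.
Subtracting the expected shift leaves a residual of -13.3 − (-41.1) = 27.8 m north and -439.4 − (-423.9) = -15.5 m east.
Residual distance = √(27.8² + (-15.5)²) = 31.8 m.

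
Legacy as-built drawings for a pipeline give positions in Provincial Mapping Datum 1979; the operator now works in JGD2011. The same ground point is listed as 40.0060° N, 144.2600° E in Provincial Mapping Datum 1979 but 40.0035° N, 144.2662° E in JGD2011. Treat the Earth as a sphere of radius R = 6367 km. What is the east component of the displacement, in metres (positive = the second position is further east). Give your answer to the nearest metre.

ΔE = 528 m

Δφ = 40.0035° − 40.0060° = -0.0025°; Δλ = 144.2662° − 144.2600° = +0.0062°.
1° along a meridian = πR/180 = 111125 m.
ΔN = Δφ × 111125 = -277.8 m; ΔE = Δλ × 111125 × cos(40.0060°) = +0.0062 × 111125 × 0.765977 = 527.7 m.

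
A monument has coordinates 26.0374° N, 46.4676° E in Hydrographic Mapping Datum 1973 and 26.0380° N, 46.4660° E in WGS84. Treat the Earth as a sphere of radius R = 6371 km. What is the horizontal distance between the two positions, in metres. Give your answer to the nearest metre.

173 m

Δφ = 26.0380° − 26.0374° = +0.0006°; Δλ = 46.4660° − 46.4676° = -0.0016°.
1° along a meridian = πR/180 = 111195 m.
ΔN = Δφ × 111195 = 66.7 m; ΔE = Δλ × 111195 × cos(26.0374°) = -0.0016 × 111195 × 0.898508 = -159.9 m.
Distance = √(ΔE² + ΔN²) = √((-159.9)² + 66.7²) = 173.2 m.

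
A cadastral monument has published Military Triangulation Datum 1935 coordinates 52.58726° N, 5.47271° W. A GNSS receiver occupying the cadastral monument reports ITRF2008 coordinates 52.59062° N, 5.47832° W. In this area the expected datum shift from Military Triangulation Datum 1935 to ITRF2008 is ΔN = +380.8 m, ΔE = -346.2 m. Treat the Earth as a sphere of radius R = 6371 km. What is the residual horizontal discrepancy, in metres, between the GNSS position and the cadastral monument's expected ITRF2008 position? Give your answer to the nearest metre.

34 m

Observed coordinate differences: Δφ = +0.00336°, Δλ = -0.00561°.
Converting to metres (1° lat = 111195 m, cos φ = 0.607552): observed ΔN = 373.6 m, observed ΔE = -379.0 m.
Subtracting the expected shift leaves a residual of 373.6 − (380.8) = -7.2 m north and -379.0 − (-346.2) = -32.8 m east.
Residual distance = √((-7.2)² + (-32.8)²) = 33.6 m.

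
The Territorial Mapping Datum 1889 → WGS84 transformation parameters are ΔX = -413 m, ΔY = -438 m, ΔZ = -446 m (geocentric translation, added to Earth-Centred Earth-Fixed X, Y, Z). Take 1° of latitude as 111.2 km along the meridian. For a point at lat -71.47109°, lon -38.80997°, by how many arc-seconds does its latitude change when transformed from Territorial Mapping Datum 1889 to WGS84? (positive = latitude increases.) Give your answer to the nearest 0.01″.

sin φ = -0.948163, cos φ = 0.317783, sin λ = -0.626739, cos λ = 0.779229.
North component: ΔN = −sin φ cos λ·ΔX − sin φ sin λ·ΔY + cos φ·ΔZ = −(-0.948163)(0.779229)(-413) − (-0.948163)(-0.626739)(-438) + (0.317783)(-446) = -186.59 m.
1° of latitude spans 111200 m, so Δφ = -186.59 / 111200 × 3600 = -6.041″.

Δφ = -6.04″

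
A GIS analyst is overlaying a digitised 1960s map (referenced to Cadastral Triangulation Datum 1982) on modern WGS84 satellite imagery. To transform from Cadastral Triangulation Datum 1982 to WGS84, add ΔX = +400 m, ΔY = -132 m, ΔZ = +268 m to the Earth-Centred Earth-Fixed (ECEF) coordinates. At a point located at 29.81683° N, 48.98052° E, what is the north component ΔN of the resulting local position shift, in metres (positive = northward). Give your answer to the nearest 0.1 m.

The local north axis is (−sin φ cos λ, −sin φ sin λ, cos φ), giving ΔN = -130.536 + 49.520 + 232.522 = 151.51 m.

ΔN = 151.5 m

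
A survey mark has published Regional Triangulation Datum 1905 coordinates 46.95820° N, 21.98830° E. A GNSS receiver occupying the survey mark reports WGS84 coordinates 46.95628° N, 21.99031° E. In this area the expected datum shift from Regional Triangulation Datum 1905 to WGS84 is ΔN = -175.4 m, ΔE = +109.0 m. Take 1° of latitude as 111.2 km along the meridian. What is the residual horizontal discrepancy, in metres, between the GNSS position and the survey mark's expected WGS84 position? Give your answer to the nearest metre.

58 m

Observed coordinate differences: Δφ = -0.00192°, Δλ = +0.00201°.
Converting to metres (1° lat = 111200 m, cos φ = 0.682532): observed ΔN = -213.5 m, observed ΔE = 152.6 m.
Subtracting the expected shift leaves a residual of -213.5 − (-175.4) = -38.1 m north and 152.6 − (109.0) = 43.6 m east.
Residual distance = √((-38.1)² + 43.6²) = 57.9 m.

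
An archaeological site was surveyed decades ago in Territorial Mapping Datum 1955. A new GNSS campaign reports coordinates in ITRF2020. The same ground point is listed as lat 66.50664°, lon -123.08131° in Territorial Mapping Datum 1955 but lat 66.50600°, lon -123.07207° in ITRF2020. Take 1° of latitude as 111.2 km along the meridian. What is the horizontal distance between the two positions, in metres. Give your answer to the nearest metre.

Δφ = 66.50600° − 66.50664° = -0.00064°; Δλ = -123.07207° − -123.08131° = +0.00924°.
ΔN = Δφ × 111200 = -71.2 m; ΔE = Δλ × 111200 × cos(66.50664°) = +0.00924 × 111200 × 0.398643 = 409.6 m.
Distance = √(ΔE² + ΔN²) = √(409.6² + (-71.2)²) = 415.7 m.

416 m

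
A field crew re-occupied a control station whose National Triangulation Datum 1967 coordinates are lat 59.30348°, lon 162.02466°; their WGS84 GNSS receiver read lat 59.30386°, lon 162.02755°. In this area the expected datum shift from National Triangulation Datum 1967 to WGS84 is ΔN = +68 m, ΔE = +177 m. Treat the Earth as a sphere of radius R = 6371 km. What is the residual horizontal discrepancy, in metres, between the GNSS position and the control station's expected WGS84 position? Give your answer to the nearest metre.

Observed coordinate differences: Δφ = +0.00038°, Δλ = +0.00289°.
Converting to metres (1° lat = 111195 m, cos φ = 0.510491): observed ΔN = 42.3 m, observed ΔE = 164.0 m.
Subtracting the expected shift leaves a residual of 42.3 − (68) = -25.7 m north and 164.0 − (177) = -13.0 m east.
Residual distance = √((-25.7)² + (-13.0)²) = 28.8 m.

29 m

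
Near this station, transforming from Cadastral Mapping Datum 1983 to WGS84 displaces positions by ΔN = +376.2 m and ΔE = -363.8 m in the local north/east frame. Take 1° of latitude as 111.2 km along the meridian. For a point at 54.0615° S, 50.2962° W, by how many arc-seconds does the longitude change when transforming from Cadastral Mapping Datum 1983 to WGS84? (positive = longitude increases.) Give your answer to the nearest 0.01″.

At latitude -54.0615°, cos φ = 0.586917.
1° of longitude at this latitude = 111.2 × cos φ = 65.27 km, so Δλ = -363.8 / 65265.1 = -0.0055742° = -20.067″.

Δλ = -20.07″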